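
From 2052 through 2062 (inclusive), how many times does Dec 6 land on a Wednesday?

2

Day of week of December 6 in each year:
2052: Fri, 2053: Sat, 2054: Sun, 2055: Mon, 2056: Wed ✓, 2057: Thu, 2058: Fri, 2059: Sat, 2060: Mon, 2061: Tue, 2062: Wed ✓
Wednesdays: 2056, 2062.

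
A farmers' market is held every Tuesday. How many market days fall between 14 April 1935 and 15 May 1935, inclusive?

5 Tuesdays

14 April 1935 is a Sunday.
That's 32 days from start to end, counting both.
32 = 7 × 4 + 4, so there are 4 full weeks plus 4 extra days.
Each full week contributes one Tuesday: 4 so far.
The 4 extra days are Sun, Mon, Tue, Wed — 1 of them qualifies.
Total: 4 + 1 = 5.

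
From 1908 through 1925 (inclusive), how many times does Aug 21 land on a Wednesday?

2

Day of week of August 21 in each year:
1908: Fri, 1909: Sat, 1910: Sun, 1911: Mon, 1912: Wed ✓, 1913: Thu, 1914: Fri, 1915: Sat, 1916: Mon, 1917: Tue, 1918: Wed ✓, 1919: Thu, 1920: Sat, 1921: Sun, 1922: Mon, 1923: Tue, 1924: Thu, 1925: Fri
Wednesdays: 1912, 1918.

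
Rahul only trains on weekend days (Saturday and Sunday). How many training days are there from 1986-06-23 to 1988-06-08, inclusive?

204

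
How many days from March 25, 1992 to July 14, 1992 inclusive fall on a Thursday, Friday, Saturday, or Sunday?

64

March 25, 1992 is a Wednesday.
That's 112 days from start to end, counting both.
112 = 7 × 16, so the span is exactly 16 full weeks.
Each full week contributes 4 days from the set (Thu, Fri, Sat, Sun): 16 × 4 = 64.
Total: 64.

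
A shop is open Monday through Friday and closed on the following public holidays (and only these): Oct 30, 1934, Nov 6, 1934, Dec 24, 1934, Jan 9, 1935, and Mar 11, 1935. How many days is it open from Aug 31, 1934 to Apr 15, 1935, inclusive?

157

Aug 31, 1934 is a Friday.
The range spans 228 days (inclusive of both endpoints).
228 = 7 × 32 + 4, so there are 32 full weeks plus 4 extra days.
Each full week contributes 5 weekdays (Mon–Fri): 32 × 5 = 160.
The 4 extra days are Fri, Sat, Sun, Mon — 2 of them qualify.
Total: 160 + 2 = 162.
Holidays: Oct 30, 1934 (Tue); Nov 6, 1934 (Tue); Dec 24, 1934 (Mon); Jan 9, 1935 (Wed); Mar 11, 1935 (Mon).
All 5 holidays fall on weekdays, so subtract 5.
Business days: 162 − 5 = 157.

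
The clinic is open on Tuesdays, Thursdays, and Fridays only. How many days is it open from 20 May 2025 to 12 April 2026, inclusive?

20 May 2025 is a Tuesday.
From 20 May 2025 to 12 April 2026 is 328 days inclusive.
328 = 7 × 46 + 6, so there are 46 full weeks plus 6 extra days.
Each full week contributes 3 days from the set (Tue, Thu, Fri): 46 × 3 = 138.
The 6 extra days are Tue, Wed, Thu, Fri, Sat, Sun — 3 of them qualify.
Total: 138 + 3 = 141.

141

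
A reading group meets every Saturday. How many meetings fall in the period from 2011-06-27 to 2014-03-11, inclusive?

2011-06-27 is a Monday.
The range spans 989 days (inclusive of both endpoints).
989 = 7 × 141 + 2, so there are 141 full weeks plus 2 extra days.
Each full week contributes one Saturday: 141 so far.
The 2 extra days are Mon, Tue — none qualify.
Total: 141 + 0 = 141.

141 Saturdays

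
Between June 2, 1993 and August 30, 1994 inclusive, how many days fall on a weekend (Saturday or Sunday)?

June 2, 1993 is a Wednesday.
The range spans 455 days (inclusive of both endpoints).
455 = 7 × 65, so the span is exactly 65 full weeks.
Each full week contributes 2 weekend days (Sat, Sun): 65 × 2 = 130.

130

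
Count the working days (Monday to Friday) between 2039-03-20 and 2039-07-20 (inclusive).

2039-03-20 is a Sunday.
The range spans 123 days (inclusive of both endpoints).
123 = 7 × 17 + 4, so there are 17 full weeks plus 4 extra days.
Each full week contributes 5 weekdays (Mon–Fri): 17 × 5 = 85.
The 4 extra days are Sun, Mon, Tue, Wed — 3 of them qualify.
Total: 85 + 3 = 88.

88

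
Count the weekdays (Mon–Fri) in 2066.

261 weekdays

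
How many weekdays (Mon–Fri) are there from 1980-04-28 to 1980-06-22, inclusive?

1980-04-28 is a Monday.
That's 56 days from start to end, counting both.
56 = 7 × 8, so the span is exactly 8 full weeks.
Each full week contributes 5 weekdays (Mon–Fri): 8 × 5 = 40.

40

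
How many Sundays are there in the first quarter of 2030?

Jan 1, 2030 is a Tuesday.
That's 90 days from start to end, counting both.
90 = 7 × 12 + 6, so there are 12 full weeks plus 6 extra days.
Each full week contributes one Sunday: 12 so far.
The 6 extra days are Tue, Wed, Thu, Fri, Sat, Sun — 1 of them qualifies.
Total: 12 + 1 = 13.

13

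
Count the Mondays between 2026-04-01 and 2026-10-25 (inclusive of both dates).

2026-04-01 is a Wednesday.
The range spans 208 days (inclusive of both endpoints).
208 = 7 × 29 + 5, so there are 29 full weeks plus 5 extra days.
Each full week contributes one Monday: 29 so far.
The 5 extra days are Wed, Thu, Fri, Sat, Sun — none qualify.
Total: 29 + 0 = 29.

29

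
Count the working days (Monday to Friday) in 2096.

261

Jan 1, 2096 is a Sunday.
The range spans 366 days (inclusive of both endpoints).
366 = 7 × 52 + 2, so there are 52 full weeks plus 2 extra days.
Each full week contributes 5 weekdays (Mon–Fri): 52 × 5 = 260.
The 2 extra days are Sunday, Monday — 1 of them qualifies.
Total: 260 + 1 = 261.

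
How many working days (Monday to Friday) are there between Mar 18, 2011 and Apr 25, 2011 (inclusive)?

27

Mar 18, 2011 is a Friday.
That's 39 days from start to end, counting both.
39 = 7 × 5 + 4, so there are 5 full weeks plus 4 extra days.
Each full week contributes 5 weekdays (Mon–Fri): 5 × 5 = 25.
The 4 extra days are Friday, Saturday, Sunday, Monday — 2 of them qualify.
Total: 25 + 2 = 27.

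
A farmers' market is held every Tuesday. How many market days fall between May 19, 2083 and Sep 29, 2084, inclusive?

71

May 19, 2083 is a Wednesday.
That's 500 days from start to end, counting both.
500 = 7 × 71 + 3, so there are 71 full weeks plus 3 extra days.
Each full week contributes one Tuesday: 71 so far.
The 3 extra days are Wednesday, Thursday, Friday — none qualify.
Total: 71 + 0 = 71.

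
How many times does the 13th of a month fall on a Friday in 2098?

The 13th falls on a Friday when the month's 13th has weekday Fri.
Jan 13 is Mon; Feb 13 is Thu; Mar 13 is Thu; Apr 13 is Sun; May 13 is Tue; Jun 13 is Fri ✓; Jul 13 is Sun; Aug 13 is Wed; Sep 13 is Sat; Oct 13 is Mon; Nov 13 is Thu; Dec 13 is Sat.
Friday the 13ths: Jun.

1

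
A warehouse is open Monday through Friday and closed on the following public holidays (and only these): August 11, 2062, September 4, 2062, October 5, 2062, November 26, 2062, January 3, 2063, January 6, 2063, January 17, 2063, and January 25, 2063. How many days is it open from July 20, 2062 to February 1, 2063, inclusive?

135

July 20, 2062 is a Thursday.
That's 197 days from start to end, counting both.
197 = 7 × 28 + 1, so there are 28 full weeks plus 1 extra day.
Each full week contributes 5 weekdays (Mon–Fri): 28 × 5 = 140.
The 1 extra day is Thu — 1 of them qualifies.
Total: 140 + 1 = 141.
Holidays: August 11, 2062 (Fri); September 4, 2062 (Mon); October 5, 2062 (Thu); November 26, 2062 (Sun); January 3, 2063 (Wed); January 6, 2063 (Sat); January 17, 2063 (Wed); January 25, 2063 (Thu).
6 of the 8 holidays fall on weekdays; the rest are weekends and were already excluded.
Business days: 141 − 6 = 135.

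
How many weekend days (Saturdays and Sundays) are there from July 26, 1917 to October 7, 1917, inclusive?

22

July 26, 1917 is a Thursday.
From July 26, 1917 to October 7, 1917 is 74 days inclusive.
74 = 7 × 10 + 4, so there are 10 full weeks plus 4 extra days.
Each full week contributes 2 weekend days (Sat, Sun): 10 × 2 = 20.
The 4 extra days are Thu, Fri, Sat, Sun — 2 of them qualify.
Total: 20 + 2 = 22.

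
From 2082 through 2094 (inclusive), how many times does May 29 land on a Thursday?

Day of week of May 29 in each year:
2082: Fri, 2083: Sat, 2084: Mon, 2085: Tue, 2086: Wed, 2087: Thu ✓, 2088: Sat, 2089: Sun, 2090: Mon, 2091: Tue, 2092: Thu ✓, 2093: Fri, 2094: Sat
Thursdays: 2087, 2092.

2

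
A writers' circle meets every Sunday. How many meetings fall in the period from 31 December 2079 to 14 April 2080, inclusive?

16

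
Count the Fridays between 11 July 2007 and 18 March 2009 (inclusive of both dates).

11 July 2007 is a Wednesday.
That's 617 days from start to end, counting both.
617 = 7 × 88 + 1, so there are 88 full weeks plus 1 extra day.
Each full week contributes one Friday: 88 so far.
The 1 extra day is Wed — none qualify.
Total: 88 + 0 = 88.

88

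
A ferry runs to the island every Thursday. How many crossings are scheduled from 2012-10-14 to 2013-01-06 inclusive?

2012-10-14 is a Sunday.
The range spans 85 days (inclusive of both endpoints).
85 = 7 × 12 + 1, so there are 12 full weeks plus 1 extra day.
Each full week contributes one Thursday: 12 so far.
The 1 extra day is Sunday — none qualify.
Total: 12 + 0 = 12.

12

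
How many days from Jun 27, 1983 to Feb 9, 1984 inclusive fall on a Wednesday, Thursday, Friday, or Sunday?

130

Jun 27, 1983 is a Monday.
From Jun 27, 1983 to Feb 9, 1984 is 228 days inclusive.
228 = 7 × 32 + 4, so there are 32 full weeks plus 4 extra days.
Each full week contributes 4 days from the set (Wed, Thu, Fri, Sun): 32 × 4 = 128.
The 4 extra days are Mon, Tue, Wed, Thu — 2 of them qualify.
Total: 128 + 2 = 130.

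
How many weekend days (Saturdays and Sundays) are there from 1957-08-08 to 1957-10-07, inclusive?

1957-08-08 is a Thursday.
That's 61 days from start to end, counting both.
61 = 7 × 8 + 5, so there are 8 full weeks plus 5 extra days.
Each full week contributes 2 weekend days (Sat, Sun): 8 × 2 = 16.
The 5 extra days are Thu, Fri, Sat, Sun, Mon — 2 of them qualify.
Total: 16 + 2 = 18.

18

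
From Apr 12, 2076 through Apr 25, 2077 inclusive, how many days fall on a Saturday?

Apr 12, 2076 is a Sunday.
The range spans 379 days (inclusive of both endpoints).
379 = 7 × 54 + 1, so there are 54 full weeks plus 1 extra day.
Each full week contributes one Saturday: 54 so far.
The 1 extra day is Sunday — none qualify.
Total: 54 + 0 = 54.

54 Saturdays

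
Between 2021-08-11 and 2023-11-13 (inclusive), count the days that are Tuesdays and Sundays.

235

2021-08-11 is a Wednesday.
From 2021-08-11 to 2023-11-13 is 825 days inclusive.
825 = 7 × 117 + 6, so there are 117 full weeks plus 6 extra days.
Each full week contributes 2 days from the set (Tue, Sun): 117 × 2 = 234.
The 6 extra days are Wednesday, Thursday, Friday, Saturday, Sunday, Monday — 1 of them qualifies.
Total: 234 + 1 = 235.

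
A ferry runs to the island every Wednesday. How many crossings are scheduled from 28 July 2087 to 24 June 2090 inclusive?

152

28 July 2087 is a Monday.
The range spans 1063 days (inclusive of both endpoints).
1063 = 7 × 151 + 6, so there are 151 full weeks plus 6 extra days.
Each full week contributes one Wednesday: 151 so far.
The 6 extra days are Mon, Tue, Wed, Thu, Fri, Sat — 1 of them qualifies.
Total: 151 + 1 = 152.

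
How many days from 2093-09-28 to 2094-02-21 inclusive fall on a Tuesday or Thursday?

42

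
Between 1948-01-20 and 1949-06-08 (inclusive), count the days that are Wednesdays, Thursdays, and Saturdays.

217

1948-01-20 is a Tuesday.
The range spans 506 days (inclusive of both endpoints).
506 = 7 × 72 + 2, so there are 72 full weeks plus 2 extra days.
Each full week contributes 3 days from the set (Wed, Thu, Sat): 72 × 3 = 216.
The 2 extra days are Tue, Wed — 1 of them qualifies.
Total: 216 + 1 = 217.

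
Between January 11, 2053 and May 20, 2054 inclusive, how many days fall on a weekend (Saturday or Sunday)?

January 11, 2053 is a Saturday.
That's 495 days from start to end, counting both.
495 = 7 × 70 + 5, so there are 70 full weeks plus 5 extra days.
Each full week contributes 2 weekend days (Sat, Sun): 70 × 2 = 140.
The 5 extra days are Sat, Sun, Mon, Tue, Wed — 2 of them qualify.
Total: 140 + 2 = 142.

142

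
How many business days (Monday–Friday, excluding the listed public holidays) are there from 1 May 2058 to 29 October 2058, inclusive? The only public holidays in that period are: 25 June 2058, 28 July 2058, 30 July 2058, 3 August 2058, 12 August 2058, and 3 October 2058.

126 business days

1 May 2058 is a Wednesday.
That's 182 days from start to end, counting both.
182 = 7 × 26, so the span is exactly 26 full weeks.
Each full week contributes 5 weekdays (Mon–Fri): 26 × 5 = 130.
Total: 130.
Holidays: 25 June 2058 (Tue); 28 July 2058 (Sun); 30 July 2058 (Tue); 3 August 2058 (Sat); 12 August 2058 (Mon); 3 October 2058 (Thu).
4 of the 6 holidays fall on weekdays; the rest are weekends and were already excluded.
Business days: 130 − 4 = 126.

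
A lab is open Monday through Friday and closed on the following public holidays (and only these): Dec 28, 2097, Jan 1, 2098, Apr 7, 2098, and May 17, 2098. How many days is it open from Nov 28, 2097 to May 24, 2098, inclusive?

125

Nov 28, 2097 is a Thursday.
The range spans 178 days (inclusive of both endpoints).
178 = 7 × 25 + 3, so there are 25 full weeks plus 3 extra days.
Each full week contributes 5 weekdays (Mon–Fri): 25 × 5 = 125.
The 3 extra days are Thursday, Friday, Saturday — 2 of them qualify.
Total: 125 + 2 = 127.
Holidays: Dec 28, 2097 (Sat); Jan 1, 2098 (Wed); Apr 7, 2098 (Mon); May 17, 2098 (Sat).
2 of the 4 holidays fall on weekdays; the rest are weekends and were already excluded.
Business days: 127 − 2 = 125.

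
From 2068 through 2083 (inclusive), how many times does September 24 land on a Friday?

2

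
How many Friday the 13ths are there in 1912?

2

The 13th falls on a Friday when the month's 13th has weekday Fri.
Jan 13 is Sat; Feb 13 is Tue; Mar 13 is Wed; Apr 13 is Sat; May 13 is Mon; Jun 13 is Thu; Jul 13 is Sat; Aug 13 is Tue; Sep 13 is Fri ✓; Oct 13 is Sun; Nov 13 is Wed; Dec 13 is Fri ✓.
Friday the 13ths: Sep, Dec.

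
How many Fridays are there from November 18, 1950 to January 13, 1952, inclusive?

60 Fridays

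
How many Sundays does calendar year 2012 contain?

1 January 2012 is a Sunday.
From 1 January 2012 to 31 December 2012 is 366 days inclusive.
366 = 7 × 52 + 2, so there are 52 full weeks plus 2 extra days.
Each full week contributes one Sunday: 52 so far.
The 2 extra days are Sun, Mon — 1 of them qualifies.
Total: 52 + 1 = 53.

53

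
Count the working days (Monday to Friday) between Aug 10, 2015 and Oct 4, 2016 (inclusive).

Aug 10, 2015 is a Monday.
From Aug 10, 2015 to Oct 4, 2016 is 422 days inclusive.
422 = 7 × 60 + 2, so there are 60 full weeks plus 2 extra days.
Each full week contributes 5 weekdays (Mon–Fri): 60 × 5 = 300.
The 2 extra days are Monday, Tuesday — 2 of them qualify.
Total: 300 + 2 = 302.

302 weekdays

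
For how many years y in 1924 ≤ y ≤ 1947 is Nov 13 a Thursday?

4

Day of week of November 13 in each year:
1924: Thu ✓, 1925: Fri, 1926: Sat, 1927: Sun, 1928: Tue, 1929: Wed, 1930: Thu ✓, 1931: Fri, 1932: Sun, 1933: Mon, 1934: Tue, 1935: Wed, 1936: Fri, 1937: Sat, 1938: Sun, 1939: Mon, 1940: Wed, 1941: Thu ✓, 1942: Fri, 1943: Sat, 1944: Mon, 1945: Tue, 1946: Wed, 1947: Thu ✓
Thursdays: 1924, 1930, 1941, 1947.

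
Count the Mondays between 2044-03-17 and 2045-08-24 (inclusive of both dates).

75 Mondays

2044-03-17 is a Thursday.
That's 526 days from start to end, counting both.
526 = 7 × 75 + 1, so there are 75 full weeks plus 1 extra day.
Each full week contributes one Monday: 75 so far.
The 1 extra day is Thu — none qualify.
Total: 75 + 0 = 75.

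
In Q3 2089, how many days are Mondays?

2089-07-01 is a Friday.
From 2089-07-01 to 2089-09-30 is 92 days inclusive.
92 = 7 × 13 + 1, so there are 13 full weeks plus 1 extra day.
Each full week contributes one Monday: 13 so far.
The 1 extra day is Fri — none qualify.
Total: 13 + 0 = 13.

13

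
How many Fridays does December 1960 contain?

1960-12-01 is a Thursday.
The range spans 31 days (inclusive of both endpoints).
31 = 7 × 4 + 3, so there are 4 full weeks plus 3 extra days.
Each full week contributes one Friday: 4 so far.
The 3 extra days are Thursday, Friday, Saturday — 1 of them qualifies.
Total: 4 + 1 = 5.

5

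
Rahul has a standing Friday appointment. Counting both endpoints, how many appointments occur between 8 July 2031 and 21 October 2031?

8 July 2031 is a Tuesday.
From 8 July 2031 to 21 October 2031 is 106 days inclusive.
106 = 7 × 15 + 1, so there are 15 full weeks plus 1 extra day.
Each full week contributes one Friday: 15 so far.
The 1 extra day is Tue — none qualify.
Total: 15 + 0 = 15.

15 Fridays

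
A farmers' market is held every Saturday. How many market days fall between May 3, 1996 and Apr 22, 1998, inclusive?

103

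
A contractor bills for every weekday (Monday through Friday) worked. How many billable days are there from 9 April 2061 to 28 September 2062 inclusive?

9 April 2061 is a Saturday.
From 9 April 2061 to 28 September 2062 is 538 days inclusive.
538 = 7 × 76 + 6, so there are 76 full weeks plus 6 extra days.
Each full week contributes 5 weekdays (Mon–Fri): 76 × 5 = 380.
The 6 extra days are Sat, Sun, Mon, Tue, Wed, Thu — 4 of them qualify.
Total: 380 + 4 = 384.

384 weekdays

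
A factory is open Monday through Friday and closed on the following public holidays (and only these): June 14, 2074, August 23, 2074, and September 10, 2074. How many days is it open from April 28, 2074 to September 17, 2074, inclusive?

98

April 28, 2074 is a Saturday.
That's 143 days from start to end, counting both.
143 = 7 × 20 + 3, so there are 20 full weeks plus 3 extra days.
Each full week contributes 5 weekdays (Mon–Fri): 20 × 5 = 100.
The 3 extra days are Saturday, Sunday, Monday — 1 of them qualifies.
Total: 100 + 1 = 101.
Holidays: June 14, 2074 (Thu); August 23, 2074 (Thu); September 10, 2074 (Mon).
All 3 holidays fall on weekdays, so subtract 3.
Business days: 101 − 3 = 98.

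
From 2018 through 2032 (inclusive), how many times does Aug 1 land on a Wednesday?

2

Day of week of August 1 in each year:
2018: Wed ✓, 2019: Thu, 2020: Sat, 2021: Sun, 2022: Mon, 2023: Tue, 2024: Thu, 2025: Fri, 2026: Sat, 2027: Sun, 2028: Tue, 2029: Wed ✓, 2030: Thu, 2031: Fri, 2032: Sun
Wednesdays: 2018, 2029.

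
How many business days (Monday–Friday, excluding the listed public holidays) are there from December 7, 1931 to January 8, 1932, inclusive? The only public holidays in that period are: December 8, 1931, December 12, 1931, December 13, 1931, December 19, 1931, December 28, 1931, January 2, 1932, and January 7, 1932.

22

December 7, 1931 is a Monday.
That's 33 days from start to end, counting both.
33 = 7 × 4 + 5, so there are 4 full weeks plus 5 extra days.
Each full week contributes 5 weekdays (Mon–Fri): 4 × 5 = 20.
The 5 extra days are Mon, Tue, Wed, Thu, Fri — 5 of them qualify.
Total: 20 + 5 = 25.
Holidays: December 8, 1931 (Tue); December 12, 1931 (Sat); December 13, 1931 (Sun); December 19, 1931 (Sat); December 28, 1931 (Mon); January 2, 1932 (Sat); January 7, 1932 (Thu).
3 of the 7 holidays fall on weekdays; the rest are weekends and were already excluded.
Business days: 25 − 3 = 22.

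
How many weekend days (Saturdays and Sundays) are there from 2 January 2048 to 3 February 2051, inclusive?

322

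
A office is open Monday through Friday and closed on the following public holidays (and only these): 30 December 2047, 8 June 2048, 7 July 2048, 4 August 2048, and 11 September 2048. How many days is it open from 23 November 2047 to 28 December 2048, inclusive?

23 November 2047 is a Saturday.
The range spans 402 days (inclusive of both endpoints).
402 = 7 × 57 + 3, so there are 57 full weeks plus 3 extra days.
Each full week contributes 5 weekdays (Mon–Fri): 57 × 5 = 285.
The 3 extra days are Saturday, Sunday, Monday — 1 of them qualifies.
Total: 285 + 1 = 286.
Holidays: 30 December 2047 (Mon); 8 June 2048 (Mon); 7 July 2048 (Tue); 4 August 2048 (Tue); 11 September 2048 (Fri).
All 5 holidays fall on weekdays, so subtract 5.
Business days: 286 − 5 = 281.

281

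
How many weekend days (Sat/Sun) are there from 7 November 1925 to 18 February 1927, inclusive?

134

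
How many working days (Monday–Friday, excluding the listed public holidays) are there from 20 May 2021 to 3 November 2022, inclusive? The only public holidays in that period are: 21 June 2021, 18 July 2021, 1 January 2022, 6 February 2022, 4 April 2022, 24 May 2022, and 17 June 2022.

20 May 2021 is a Thursday.
The range spans 533 days (inclusive of both endpoints).
533 = 7 × 76 + 1, so there are 76 full weeks plus 1 extra day.
Each full week contributes 5 weekdays (Mon–Fri): 76 × 5 = 380.
The 1 extra day is Thursday — 1 of them qualifies.
Total: 380 + 1 = 381.
Holidays: 21 June 2021 (Mon); 18 July 2021 (Sun); 1 January 2022 (Sat); 6 February 2022 (Sun); 4 April 2022 (Mon); 24 May 2022 (Tue); 17 June 2022 (Fri).
4 of the 7 holidays fall on weekdays; the rest are weekends and were already excluded.
Business days: 381 − 4 = 377.

377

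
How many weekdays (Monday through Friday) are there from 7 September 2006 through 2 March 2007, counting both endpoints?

127 weekdays

7 September 2006 is a Thursday.
That's 177 days from start to end, counting both.
177 = 7 × 25 + 2, so there are 25 full weeks plus 2 extra days.
Each full week contributes 5 weekdays (Mon–Fri): 25 × 5 = 125.
The 2 extra days are Thursday, Friday — 2 of them qualify.
Total: 125 + 2 = 127.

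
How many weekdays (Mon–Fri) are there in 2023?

2023-01-01 is a Sunday.
That's 365 days from start to end, counting both.
365 = 7 × 52 + 1, so there are 52 full weeks plus 1 extra day.
Each full week contributes 5 weekdays (Mon–Fri): 52 × 5 = 260.
The 1 extra day is Sunday — none qualify.
Total: 260 + 0 = 260.

260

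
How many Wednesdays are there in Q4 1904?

13

1 October 1904 is a Saturday.
The range spans 92 days (inclusive of both endpoints).
92 = 7 × 13 + 1, so there are 13 full weeks plus 1 extra day.
Each full week contributes one Wednesday: 13 so far.
The 1 extra day is Sat — none qualify.
Total: 13 + 0 = 13.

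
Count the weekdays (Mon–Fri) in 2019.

261 weekdays

Jan 1, 2019 is a Tuesday.
That's 365 days from start to end, counting both.
365 = 7 × 52 + 1, so there are 52 full weeks plus 1 extra day.
Each full week contributes 5 weekdays (Mon–Fri): 52 × 5 = 260.
The 1 extra day is Tuesday — 1 of them qualifies.
Total: 260 + 1 = 261.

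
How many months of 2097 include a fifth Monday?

A month has five Mondays exactly when Monday falls within its first (length − 28) days.
Jan: 31 days, starts Tue → 5 of Tue, Wed, Thu
Feb: 28 days, starts Fri → 5 of (none)
Mar: 31 days, starts Fri → 5 of Fri, Sat, Sun
Apr: 30 days, starts Mon → 5 of Mon, Tue ✓
May: 31 days, starts Wed → 5 of Wed, Thu, Fri
Jun: 30 days, starts Sat → 5 of Sat, Sun
Jul: 31 days, starts Mon → 5 of Mon, Tue, Wed ✓
Aug: 31 days, starts Thu → 5 of Thu, Fri, Sat
Sep: 30 days, starts Sun → 5 of Sun, Mon ✓
Oct: 31 days, starts Tue → 5 of Tue, Wed, Thu
Nov: 30 days, starts Fri → 5 of Fri, Sat
Dec: 31 days, starts Sun → 5 of Sun, Mon, Tue ✓
Months with five Mondays: Apr, Jul, Sep, Dec.

4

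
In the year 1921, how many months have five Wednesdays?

A month has five Wednesdays exactly when Wednesday falls within its first (length − 28) days.
Jan: 31 days, starts Sat → 5 of Sat, Sun, Mon
Feb: 28 days, starts Tue → 5 of (none)
Mar: 31 days, starts Tue → 5 of Tue, Wed, Thu ✓
Apr: 30 days, starts Fri → 5 of Fri, Sat
May: 31 days, starts Sun → 5 of Sun, Mon, Tue
Jun: 30 days, starts Wed → 5 of Wed, Thu ✓
Jul: 31 days, starts Fri → 5 of Fri, Sat, Sun
Aug: 31 days, starts Mon → 5 of Mon, Tue, Wed ✓
Sep: 30 days, starts Thu → 5 of Thu, Fri
Oct: 31 days, starts Sat → 5 of Sat, Sun, Mon
Nov: 30 days, starts Tue → 5 of Tue, Wed ✓
Dec: 31 days, starts Thu → 5 of Thu, Fri, Sat
Months with five Wednesdays: Mar, Jun, Aug, Nov.

4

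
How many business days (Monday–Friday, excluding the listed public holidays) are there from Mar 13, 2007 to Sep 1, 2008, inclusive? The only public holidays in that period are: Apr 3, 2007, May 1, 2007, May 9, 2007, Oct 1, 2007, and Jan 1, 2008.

Mar 13, 2007 is a Tuesday.
From Mar 13, 2007 to Sep 1, 2008 is 539 days inclusive.
539 = 7 × 77, so the span is exactly 77 full weeks.
Each full week contributes 5 weekdays (Mon–Fri): 77 × 5 = 385.
Total: 385.
Holidays: Apr 3, 2007 (Tue); May 1, 2007 (Tue); May 9, 2007 (Wed); Oct 1, 2007 (Mon); Jan 1, 2008 (Tue).
All 5 holidays fall on weekdays, so subtract 5.
Business days: 385 − 5 = 380.

380 business days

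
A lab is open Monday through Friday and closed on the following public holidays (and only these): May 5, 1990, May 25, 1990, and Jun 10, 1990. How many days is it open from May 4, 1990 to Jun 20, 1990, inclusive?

33 working days

May 4, 1990 is a Friday.
That's 48 days from start to end, counting both.
48 = 7 × 6 + 6, so there are 6 full weeks plus 6 extra days.
Each full week contributes 5 weekdays (Mon–Fri): 6 × 5 = 30.
The 6 extra days are Fri, Sat, Sun, Mon, Tue, Wed — 4 of them qualify.
Total: 30 + 4 = 34.
Holidays: May 5, 1990 (Sat); May 25, 1990 (Fri); Jun 10, 1990 (Sun).
1 of the 3 holidays fall on weekdays; the rest are weekends and were already excluded.
Business days: 34 − 1 = 33.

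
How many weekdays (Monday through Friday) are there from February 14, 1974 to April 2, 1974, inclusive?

February 14, 1974 is a Thursday.
That's 48 days from start to end, counting both.
48 = 7 × 6 + 6, so there are 6 full weeks plus 6 extra days.
Each full week contributes 5 weekdays (Mon–Fri): 6 × 5 = 30.
The 6 extra days are Thu, Fri, Sat, Sun, Mon, Tue — 4 of them qualify.
Total: 30 + 4 = 34.

34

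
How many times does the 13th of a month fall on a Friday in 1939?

The 13th falls on a Friday when the month's 13th has weekday Fri.
Jan 13 is Fri ✓; Feb 13 is Mon; Mar 13 is Mon; Apr 13 is Thu; May 13 is Sat; Jun 13 is Tue; Jul 13 is Thu; Aug 13 is Sun; Sep 13 is Wed; Oct 13 is Fri ✓; Nov 13 is Mon; Dec 13 is Wed.
Friday the 13ths: Jan, Oct.

2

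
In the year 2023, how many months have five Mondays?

4

A month has five Mondays exactly when Monday falls within its first (length − 28) days.
Jan: 31 days, starts Sun → 5 of Sun, Mon, Tue ✓
Feb: 28 days, starts Wed → 5 of (none)
Mar: 31 days, starts Wed → 5 of Wed, Thu, Fri
Apr: 30 days, starts Sat → 5 of Sat, Sun
May: 31 days, starts Mon → 5 of Mon, Tue, Wed ✓
Jun: 30 days, starts Thu → 5 of Thu, Fri
Jul: 31 days, starts Sat → 5 of Sat, Sun, Mon ✓
Aug: 31 days, starts Tue → 5 of Tue, Wed, Thu
Sep: 30 days, starts Fri → 5 of Fri, Sat
Oct: 31 days, starts Sun → 5 of Sun, Mon, Tue ✓
Nov: 30 days, starts Wed → 5 of Wed, Thu
Dec: 31 days, starts Fri → 5 of Fri, Sat, Sun
Months with five Mondays: Jan, May, Jul, Oct.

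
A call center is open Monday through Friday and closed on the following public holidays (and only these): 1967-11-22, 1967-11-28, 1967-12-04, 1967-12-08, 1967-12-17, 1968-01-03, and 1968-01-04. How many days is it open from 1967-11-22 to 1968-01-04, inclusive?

26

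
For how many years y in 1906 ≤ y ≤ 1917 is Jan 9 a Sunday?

Day of week of January 9 in each year:
1906: Tue, 1907: Wed, 1908: Thu, 1909: Sat, 1910: Sun ✓, 1911: Mon, 1912: Tue, 1913: Thu, 1914: Fri, 1915: Sat, 1916: Sun ✓, 1917: Tue
Sundays: 1910, 1916.

2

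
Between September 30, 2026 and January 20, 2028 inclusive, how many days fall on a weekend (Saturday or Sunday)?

136

September 30, 2026 is a Wednesday.
That's 478 days from start to end, counting both.
478 = 7 × 68 + 2, so there are 68 full weeks plus 2 extra days.
Each full week contributes 2 weekend days (Sat, Sun): 68 × 2 = 136.
The 2 extra days are Wednesday, Thursday — none qualify.
Total: 136 + 0 = 136.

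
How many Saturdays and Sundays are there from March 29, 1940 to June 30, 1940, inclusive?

March 29, 1940 is a Friday.
That's 94 days from start to end, counting both.
94 = 7 × 13 + 3, so there are 13 full weeks plus 3 extra days.
Each full week contributes 2 weekend days (Sat, Sun): 13 × 2 = 26.
The 3 extra days are Friday, Saturday, Sunday — 2 of them qualify.
Total: 26 + 2 = 28.

28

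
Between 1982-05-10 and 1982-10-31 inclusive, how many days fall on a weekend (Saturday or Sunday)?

50

1982-05-10 is a Monday.
The range spans 175 days (inclusive of both endpoints).
175 = 7 × 25, so the span is exactly 25 full weeks.
Each full week contributes 2 weekend days (Sat, Sun): 25 × 2 = 50.
Total: 50.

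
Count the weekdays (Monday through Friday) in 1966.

1 January 1966 is a Saturday.
That's 365 days from start to end, counting both.
365 = 7 × 52 + 1, so there are 52 full weeks plus 1 extra day.
Each full week contributes 5 weekdays (Mon–Fri): 52 × 5 = 260.
The 1 extra day is Sat — none qualify.
Total: 260 + 0 = 260.

260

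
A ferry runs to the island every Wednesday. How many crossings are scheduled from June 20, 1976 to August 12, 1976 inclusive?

8

June 20, 1976 is a Sunday.
That's 54 days from start to end, counting both.
54 = 7 × 7 + 5, so there are 7 full weeks plus 5 extra days.
Each full week contributes one Wednesday: 7 so far.
The 5 extra days are Sunday, Monday, Tuesday, Wednesday, Thursday — 1 of them qualifies.
Total: 7 + 1 = 8.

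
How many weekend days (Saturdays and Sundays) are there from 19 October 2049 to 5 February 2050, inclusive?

31

19 October 2049 is a Tuesday.
That's 110 days from start to end, counting both.
110 = 7 × 15 + 5, so there are 15 full weeks plus 5 extra days.
Each full week contributes 2 weekend days (Sat, Sun): 15 × 2 = 30.
The 5 extra days are Tue, Wed, Thu, Fri, Sat — 1 of them qualifies.
Total: 30 + 1 = 31.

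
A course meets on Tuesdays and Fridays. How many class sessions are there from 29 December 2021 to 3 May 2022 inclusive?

36

29 December 2021 is a Wednesday.
That's 126 days from start to end, counting both.
126 = 7 × 18, so the span is exactly 18 full weeks.
Each full week contributes 2 days from the set (Tue, Fri): 18 × 2 = 36.
Total: 36.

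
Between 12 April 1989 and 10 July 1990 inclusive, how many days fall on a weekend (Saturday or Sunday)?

12 April 1989 is a Wednesday.
That's 455 days from start to end, counting both.
455 = 7 × 65, so the span is exactly 65 full weeks.
Each full week contributes 2 weekend days (Sat, Sun): 65 × 2 = 130.

130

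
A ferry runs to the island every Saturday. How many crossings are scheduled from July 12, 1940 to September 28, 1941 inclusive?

64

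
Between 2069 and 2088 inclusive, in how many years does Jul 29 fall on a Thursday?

Day of week of July 29 in each year:
2069: Mon, 2070: Tue, 2071: Wed, 2072: Fri, 2073: Sat, 2074: Sun, 2075: Mon, 2076: Wed, 2077: Thu ✓, 2078: Fri, 2079: Sat, 2080: Mon, 2081: Tue, 2082: Wed, 2083: Thu ✓, 2084: Sat, 2085: Sun, 2086: Mon, 2087: Tue, 2088: Thu ✓
Thursdays: 2077, 2083, 2088.

3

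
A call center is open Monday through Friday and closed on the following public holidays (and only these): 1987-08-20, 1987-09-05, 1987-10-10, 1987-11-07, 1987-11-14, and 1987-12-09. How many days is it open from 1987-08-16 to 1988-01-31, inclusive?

1987-08-16 is a Sunday.
The range spans 169 days (inclusive of both endpoints).
169 = 7 × 24 + 1, so there are 24 full weeks plus 1 extra day.
Each full week contributes 5 weekdays (Mon–Fri): 24 × 5 = 120.
The 1 extra day is Sunday — none qualify.
Total: 120 + 0 = 120.
Holidays: 1987-08-20 (Thu); 1987-09-05 (Sat); 1987-10-10 (Sat); 1987-11-07 (Sat); 1987-11-14 (Sat); 1987-12-09 (Wed).
2 of the 6 holidays fall on weekdays; the rest are weekends and were already excluded.
Business days: 120 − 2 = 118.

118 business days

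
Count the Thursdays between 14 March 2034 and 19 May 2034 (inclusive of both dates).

10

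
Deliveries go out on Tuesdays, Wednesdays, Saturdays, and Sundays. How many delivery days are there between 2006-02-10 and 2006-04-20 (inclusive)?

40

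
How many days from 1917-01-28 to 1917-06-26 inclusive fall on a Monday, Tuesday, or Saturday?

65

1917-01-28 is a Sunday.
The range spans 150 days (inclusive of both endpoints).
150 = 7 × 21 + 3, so there are 21 full weeks plus 3 extra days.
Each full week contributes 3 days from the set (Mon, Tue, Sat): 21 × 3 = 63.
The 3 extra days are Sun, Mon, Tue — 2 of them qualify.
Total: 63 + 2 = 65.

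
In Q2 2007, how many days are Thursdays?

April 1, 2007 is a Sunday.
The range spans 91 days (inclusive of both endpoints).
91 = 7 × 13, so the span is exactly 13 full weeks.
Each full week contributes one Thursday: 13 so far.

13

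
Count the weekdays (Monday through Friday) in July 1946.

23 weekdays

1946-07-01 is a Monday.
That's 31 days from start to end, counting both.
31 = 7 × 4 + 3, so there are 4 full weeks plus 3 extra days.
Each full week contributes 5 weekdays (Mon–Fri): 4 × 5 = 20.
The 3 extra days are Mon, Tue, Wed — 3 of them qualify.
Total: 20 + 3 = 23.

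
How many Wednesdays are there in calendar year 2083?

Jan 1, 2083 is a Friday.
From Jan 1, 2083 to Dec 31, 2083 is 365 days inclusive.
365 = 7 × 52 + 1, so there are 52 full weeks plus 1 extra day.
Each full week contributes one Wednesday: 52 so far.
The 1 extra day is Friday — none qualify.
Total: 52 + 0 = 52.

52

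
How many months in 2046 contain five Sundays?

4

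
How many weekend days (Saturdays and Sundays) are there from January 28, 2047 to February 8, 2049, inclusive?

January 28, 2047 is a Monday.
From January 28, 2047 to February 8, 2049 is 743 days inclusive.
743 = 7 × 106 + 1, so there are 106 full weeks plus 1 extra day.
Each full week contributes 2 weekend days (Sat, Sun): 106 × 2 = 212.
The 1 extra day is Mon — none qualify.
Total: 212 + 0 = 212.

212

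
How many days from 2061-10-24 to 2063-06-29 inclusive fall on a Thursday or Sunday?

2061-10-24 is a Monday.
The range spans 614 days (inclusive of both endpoints).
614 = 7 × 87 + 5, so there are 87 full weeks plus 5 extra days.
Each full week contributes 2 days from the set (Thu, Sun): 87 × 2 = 174.
The 5 extra days are Monday, Tuesday, Wednesday, Thursday, Friday — 1 of them qualifies.
Total: 174 + 1 = 175.

175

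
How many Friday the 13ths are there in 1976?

The 13th falls on a Friday when the month's 13th has weekday Fri.
Jan 13 is Tue; Feb 13 is Fri ✓; Mar 13 is Sat; Apr 13 is Tue; May 13 is Thu; Jun 13 is Sun; Jul 13 is Tue; Aug 13 is Fri ✓; Sep 13 is Mon; Oct 13 is Wed; Nov 13 is Sat; Dec 13 is Mon.
Friday the 13ths: Feb, Aug.

2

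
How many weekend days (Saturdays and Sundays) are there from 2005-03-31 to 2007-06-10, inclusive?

2005-03-31 is a Thursday.
From 2005-03-31 to 2007-06-10 is 802 days inclusive.
802 = 7 × 114 + 4, so there are 114 full weeks plus 4 extra days.
Each full week contributes 2 weekend days (Sat, Sun): 114 × 2 = 228.
The 4 extra days are Thu, Fri, Sat, Sun — 2 of them qualify.
Total: 228 + 2 = 230.

230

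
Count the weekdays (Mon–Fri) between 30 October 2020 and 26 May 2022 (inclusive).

30 October 2020 is a Friday.
From 30 October 2020 to 26 May 2022 is 574 days inclusive.
574 = 7 × 82, so the span is exactly 82 full weeks.
Each full week contributes 5 weekdays (Mon–Fri): 82 × 5 = 410.

410 weekdays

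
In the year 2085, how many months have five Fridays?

4

A month has five Fridays exactly when Friday falls within its first (length − 28) days.
Jan: 31 days, starts Mon → 5 of Mon, Tue, Wed
Feb: 28 days, starts Thu → 5 of (none)
Mar: 31 days, starts Thu → 5 of Thu, Fri, Sat ✓
Apr: 30 days, starts Sun → 5 of Sun, Mon
May: 31 days, starts Tue → 5 of Tue, Wed, Thu
Jun: 30 days, starts Fri → 5 of Fri, Sat ✓
Jul: 31 days, starts Sun → 5 of Sun, Mon, Tue
Aug: 31 days, starts Wed → 5 of Wed, Thu, Fri ✓
Sep: 30 days, starts Sat → 5 of Sat, Sun
Oct: 31 days, starts Mon → 5 of Mon, Tue, Wed
Nov: 30 days, starts Thu → 5 of Thu, Fri ✓
Dec: 31 days, starts Sat → 5 of Sat, Sun, Mon
Months with five Fridays: Mar, Jun, Aug, Nov.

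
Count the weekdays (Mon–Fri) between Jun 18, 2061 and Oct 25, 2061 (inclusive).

92 weekdays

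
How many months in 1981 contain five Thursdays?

5

A month has five Thursdays exactly when Thursday falls within its first (length − 28) days.
Jan: 31 days, starts Thu → 5 of Thu, Fri, Sat ✓
Feb: 28 days, starts Sun → 5 of (none)
Mar: 31 days, starts Sun → 5 of Sun, Mon, Tue
Apr: 30 days, starts Wed → 5 of Wed, Thu ✓
May: 31 days, starts Fri → 5 of Fri, Sat, Sun
Jun: 30 days, starts Mon → 5 of Mon, Tue
Jul: 31 days, starts Wed → 5 of Wed, Thu, Fri ✓
Aug: 31 days, starts Sat → 5 of Sat, Sun, Mon
Sep: 30 days, starts Tue → 5 of Tue, Wed
Oct: 31 days, starts Thu → 5 of Thu, Fri, Sat ✓
Nov: 30 days, starts Sun → 5 of Sun, Mon
Dec: 31 days, starts Tue → 5 of Tue, Wed, Thu ✓
Months with five Thursdays: Jan, Apr, Jul, Oct, Dec.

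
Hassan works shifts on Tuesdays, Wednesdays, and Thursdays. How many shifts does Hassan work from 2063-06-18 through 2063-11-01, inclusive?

2063-06-18 is a Monday.
From 2063-06-18 to 2063-11-01 is 137 days inclusive.
137 = 7 × 19 + 4, so there are 19 full weeks plus 4 extra days.
Each full week contributes 3 days from the set (Tue, Wed, Thu): 19 × 3 = 57.
The 4 extra days are Monday, Tuesday, Wednesday, Thursday — 3 of them qualify.
Total: 57 + 3 = 60.

60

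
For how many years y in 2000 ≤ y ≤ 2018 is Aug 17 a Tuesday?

2

Day of week of August 17 in each year:
2000: Thu, 2001: Fri, 2002: Sat, 2003: Sun, 2004: Tue ✓, 2005: Wed, 2006: Thu, 2007: Fri, 2008: Sun, 2009: Mon, 2010: Tue ✓, 2011: Wed, 2012: Fri, 2013: Sat, 2014: Sun, 2015: Mon, 2016: Wed, 2017: Thu, 2018: Fri
Tuesdays: 2004, 2010.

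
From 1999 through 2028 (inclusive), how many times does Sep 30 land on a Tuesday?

4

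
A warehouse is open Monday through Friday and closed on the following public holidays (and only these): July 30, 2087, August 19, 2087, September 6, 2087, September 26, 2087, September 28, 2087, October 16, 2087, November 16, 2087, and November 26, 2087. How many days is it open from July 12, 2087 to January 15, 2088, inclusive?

129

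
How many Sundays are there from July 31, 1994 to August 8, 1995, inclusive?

54 Sundays

July 31, 1994 is a Sunday.
The range spans 374 days (inclusive of both endpoints).
374 = 7 × 53 + 3, so there are 53 full weeks plus 3 extra days.
Each full week contributes one Sunday: 53 so far.
The 3 extra days are Sunday, Monday, Tuesday — 1 of them qualifies.
Total: 53 + 1 = 54.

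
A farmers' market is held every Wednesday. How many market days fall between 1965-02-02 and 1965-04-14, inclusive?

1965-02-02 is a Tuesday.
That's 72 days from start to end, counting both.
72 = 7 × 10 + 2, so there are 10 full weeks plus 2 extra days.
Each full week contributes one Wednesday: 10 so far.
The 2 extra days are Tuesday, Wednesday — 1 of them qualifies.
Total: 10 + 1 = 11.

11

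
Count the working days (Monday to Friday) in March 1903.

22

Mar 1, 1903 is a Sunday.
From Mar 1, 1903 to Mar 31, 1903 is 31 days inclusive.
31 = 7 × 4 + 3, so there are 4 full weeks plus 3 extra days.
Each full week contributes 5 weekdays (Mon–Fri): 4 × 5 = 20.
The 3 extra days are Sun, Mon, Tue — 2 of them qualify.
Total: 20 + 2 = 22.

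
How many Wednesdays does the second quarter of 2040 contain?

13

Apr 1, 2040 is a Sunday.
From Apr 1, 2040 to Jun 30, 2040 is 91 days inclusive.
91 = 7 × 13, so the span is exactly 13 full weeks.
Each full week contributes one Wednesday: 13 so far.
Total: 13.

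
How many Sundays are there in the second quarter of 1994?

1 April 1994 is a Friday.
The range spans 91 days (inclusive of both endpoints).
91 = 7 × 13, so the span is exactly 13 full weeks.
Each full week contributes one Sunday: 13 so far.

13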